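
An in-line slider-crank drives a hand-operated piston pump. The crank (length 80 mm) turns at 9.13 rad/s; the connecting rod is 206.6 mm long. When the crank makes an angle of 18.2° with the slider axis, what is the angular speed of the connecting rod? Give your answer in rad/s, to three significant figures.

3.38

ω = 9.13 rad/s
The rod makes angle φ with the slider axis where L sinφ = r sinθ; differentiating, L cosφ·φ̇ = r ω cosθ.
L cosφ = √(L² − r² sin²θ) = 0.20508 m.
|ω_rod| = r ω |cosθ| / √(L² − r² sin²θ) = 0.08·9.13·0.94997/0.20508 = 3.3833 rad/s.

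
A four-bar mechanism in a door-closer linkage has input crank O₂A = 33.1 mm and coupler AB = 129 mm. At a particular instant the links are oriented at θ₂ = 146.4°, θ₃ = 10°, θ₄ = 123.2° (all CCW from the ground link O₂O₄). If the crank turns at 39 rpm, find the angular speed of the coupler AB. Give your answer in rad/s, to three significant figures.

0.449

ω₂ = 4.084 rad/s (from 39 rpm).
Differentiating the loop-closure r₂e^{iθ₂}+r₃e^{iθ₃}=r₁+r₄e^{iθ₄} gives r₂ω₂e^{iθ₂}+r₃ω₃e^{iθ₃}=r₄ω₄e^{iθ₄}.
Eliminating the other unknown: ω₃ = r₂ω₂ sin(θ₄−θ₂) / [r₃ sin(θ₃−θ₄)].
Numerator sine = -0.39394; denominator sine = -0.91914.
Result = 0.0331·4.084·(-0.39394) / (0.129·(-0.91914)) = +0.44914 rad/s; magnitude 0.44914 rad/s.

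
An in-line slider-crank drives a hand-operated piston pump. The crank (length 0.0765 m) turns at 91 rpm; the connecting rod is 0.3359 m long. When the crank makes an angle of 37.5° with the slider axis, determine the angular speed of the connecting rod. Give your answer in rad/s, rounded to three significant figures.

1.74

ω = 9.529 rad/s (converted from 91 rpm).
The rod makes angle φ with the slider axis where L sinφ = r sinθ; differentiating, L cosφ·φ̇ = r ω cosθ.
L cosφ = √(L² − r² sin²θ) = 0.33266 m.
|ω_rod| = r ω |cosθ| / √(L² − r² sin²θ) = 0.0765·9.529·0.79335/0.33266 = 1.7386 rad/s.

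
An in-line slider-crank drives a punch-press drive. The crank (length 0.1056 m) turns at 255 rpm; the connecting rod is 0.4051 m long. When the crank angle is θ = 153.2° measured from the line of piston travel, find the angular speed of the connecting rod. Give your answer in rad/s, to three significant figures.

ω = 26.7 rad/s (converted from 255 rpm).
The rod makes angle φ with the slider axis where L sinφ = r sinθ; differentiating, L cosφ·φ̇ = r ω cosθ.
L cosφ = √(L² − r² sin²θ) = 0.40229 m.
|ω_rod| = r ω |cosθ| / √(L² − r² sin²θ) = 0.1056·26.7·0.89259/0.40229 = 6.2566 rad/s.

6.26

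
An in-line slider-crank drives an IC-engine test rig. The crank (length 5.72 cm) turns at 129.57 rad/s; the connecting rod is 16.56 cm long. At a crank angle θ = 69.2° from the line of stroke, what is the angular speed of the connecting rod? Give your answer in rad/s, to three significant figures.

16.8

ω = 129.6 rad/s
The rod makes angle φ with the slider axis where L sinφ = r sinθ; differentiating, L cosφ·φ̇ = r ω cosθ.
L cosφ = √(L² − r² sin²θ) = 0.15673 m.
|ω_rod| = r ω |cosθ| / √(L² − r² sin²θ) = 0.0572·129.6·0.35511/0.15673 = 16.792 rad/s.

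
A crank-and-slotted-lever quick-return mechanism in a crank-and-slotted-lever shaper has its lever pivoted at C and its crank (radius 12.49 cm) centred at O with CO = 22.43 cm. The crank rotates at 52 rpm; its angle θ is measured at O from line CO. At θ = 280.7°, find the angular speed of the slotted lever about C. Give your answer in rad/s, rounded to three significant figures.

ω = 5.445 rad/s (from 52 rpm).
Crank pin A relative to C: A = (d + r cosθ, r sinθ); lever angle φ = atan2(r sinθ, d + r cosθ).
Differentiating tanφ: φ̇ = rω(d cosθ + r)/(d² + r² + 2dr cosθ).
d² + r² + 2dr cosθ = |CA|² = 0.0763134 m²;  d cosθ + r = +0.16655 m.
|ω_lever| = |0.1249·5.445·+0.16655| / 0.0763134 = 1.4843 rad/s.

1.48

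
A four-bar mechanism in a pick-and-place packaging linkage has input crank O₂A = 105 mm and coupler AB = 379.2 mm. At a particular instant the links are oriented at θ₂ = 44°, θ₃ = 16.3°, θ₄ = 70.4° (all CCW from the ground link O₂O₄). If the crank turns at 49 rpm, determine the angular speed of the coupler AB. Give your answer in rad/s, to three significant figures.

0.780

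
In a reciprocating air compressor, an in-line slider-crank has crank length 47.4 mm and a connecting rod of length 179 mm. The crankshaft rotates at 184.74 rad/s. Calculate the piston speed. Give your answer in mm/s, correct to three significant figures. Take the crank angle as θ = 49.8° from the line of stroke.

ω = 184.7 rad/s
For an in-line slider-crank, x = r cosθ + √(L² − r² sin²θ), so v = −rω sinθ·[1 + r cosθ/√(L² − r² sin²θ)].
With r = 0.0474 m, L = 0.179 m, θ = 49.8°: √(L² − r² sin²θ) = 0.1753 m.
v = −0.0474·184.7·0.76380·[1 + 0.0474·0.64546/0.1753] = -7.8556 m/s.
|v| = 7.8556 m/s = 7855.6 mm/s.

7860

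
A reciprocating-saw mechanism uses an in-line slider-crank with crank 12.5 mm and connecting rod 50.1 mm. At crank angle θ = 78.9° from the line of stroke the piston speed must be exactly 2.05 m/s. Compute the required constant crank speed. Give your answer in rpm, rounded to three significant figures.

1520

For an in-line slider-crank, |v_piston| = rω|sinθ|·[1 + r cosθ/√(L² − r² sin²θ)].
With r = 0.0125 m, L = 0.0501 m, θ = 78.9°: the bracketed kinematic factor |dx/dθ| = 0.012874 m.
ω = v/|dx/dθ| = 2.05/0.012874 = 159.24 rad/s.
N = 60ω/(2π) = 1520.6 rpm.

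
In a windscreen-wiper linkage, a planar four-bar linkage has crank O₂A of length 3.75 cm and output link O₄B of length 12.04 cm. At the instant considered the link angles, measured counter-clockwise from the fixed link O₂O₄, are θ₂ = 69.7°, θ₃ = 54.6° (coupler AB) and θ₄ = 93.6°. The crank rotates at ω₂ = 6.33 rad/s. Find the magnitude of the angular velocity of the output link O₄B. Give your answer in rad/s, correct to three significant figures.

0.816

ω₂ = 6.33 rad/s
Differentiating the loop-closure r₂e^{iθ₂}+r₃e^{iθ₃}=r₁+r₄e^{iθ₄} gives r₂ω₂e^{iθ₂}+r₃ω₃e^{iθ₃}=r₄ω₄e^{iθ₄}.
Eliminating the other unknown: ω₄ = r₂ω₂ sin(θ₂−θ₃) / [r₄ sin(θ₄−θ₃)].
Numerator sine = +0.26050; denominator sine = +0.62932.
Result = 0.0375·6.33·(+0.26050) / (0.1204·(+0.62932)) = +0.81612 rad/s; magnitude 0.81612 rad/s.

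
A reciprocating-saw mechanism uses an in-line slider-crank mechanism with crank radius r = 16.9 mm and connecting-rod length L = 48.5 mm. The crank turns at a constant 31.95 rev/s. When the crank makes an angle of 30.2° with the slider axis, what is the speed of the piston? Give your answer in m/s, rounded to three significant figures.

2.23

ω = 2π·31.9 = 200.7 rad/s
For an in-line slider-crank, x = r cosθ + √(L² − r² sin²θ), so v = −rω sinθ·[1 + r cosθ/√(L² − r² sin²θ)].
With r = 0.0169 m, L = 0.0485 m, θ = 30.2°: √(L² − r² sin²θ) = 0.047749 m.
v = −0.0169·200.7·0.50302·[1 + 0.0169·0.86427/0.047749] = -2.2286 m/s.
|v| = 2.2286 m/s.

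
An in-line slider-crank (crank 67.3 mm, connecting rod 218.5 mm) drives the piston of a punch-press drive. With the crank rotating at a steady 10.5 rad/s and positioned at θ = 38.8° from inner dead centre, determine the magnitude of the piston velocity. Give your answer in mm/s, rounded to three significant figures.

551

ω = 10.5 rad/s
For an in-line slider-crank, x = r cosθ + √(L² − r² sin²θ), so v = −rω sinθ·[1 + r cosθ/√(L² − r² sin²θ)].
With r = 0.0673 m, L = 0.2185 m, θ = 38.8°: √(L² − r² sin²θ) = 0.21439 m.
v = −0.0673·10.5·0.62660·[1 + 0.0673·0.77934/0.21439] = -0.55111 m/s.
|v| = 0.55111 m/s = 551.11 mm/s.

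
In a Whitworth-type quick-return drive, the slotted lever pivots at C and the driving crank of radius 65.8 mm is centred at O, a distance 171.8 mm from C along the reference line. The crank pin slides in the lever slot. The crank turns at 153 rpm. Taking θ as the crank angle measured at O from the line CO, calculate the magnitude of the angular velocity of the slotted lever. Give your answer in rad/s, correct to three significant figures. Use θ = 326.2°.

ω = 16.02 rad/s (from 153 rpm).
Crank pin A relative to C: A = (d + r cosθ, r sinθ); lever angle φ = atan2(r sinθ, d + r cosθ).
Differentiating tanφ: φ̇ = rω(d cosθ + r)/(d² + r² + 2dr cosθ).
d² + r² + 2dr cosθ = |CA|² = 0.0526325 m²;  d cosθ + r = +0.20856 m.
|ω_lever| = |0.0658·16.02·+0.20856| / 0.0526325 = 4.1776 rad/s.

4.18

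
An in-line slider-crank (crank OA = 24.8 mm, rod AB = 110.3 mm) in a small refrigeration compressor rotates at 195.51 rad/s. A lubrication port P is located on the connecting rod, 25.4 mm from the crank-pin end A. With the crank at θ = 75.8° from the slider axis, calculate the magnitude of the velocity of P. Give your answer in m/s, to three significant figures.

4.85

ω = 195.5 rad/s.  Crank-pin speed |V_A| = rω = 4.8486 m/s, perpendicular to OA.
Rod angle: sinφ = −(r/L) sinθ ⇒ φ = -12.590°; ω_rod = −rω cosθ/√(L²−r²sin²θ) = -11.049 rad/s.
V_P = V_A + ω_rod × AP, with AP = 0.0254 m along the rod.
Components: V_Px = −rω sinθ − a·ω_rod·sinφ = -4.7617 m/s;  V_Py = rω cosθ + a·ω_rod·cosφ = +0.91551 m/s.
|V_P| = √(V_Px² + V_Py²) = 4.8489 m/s.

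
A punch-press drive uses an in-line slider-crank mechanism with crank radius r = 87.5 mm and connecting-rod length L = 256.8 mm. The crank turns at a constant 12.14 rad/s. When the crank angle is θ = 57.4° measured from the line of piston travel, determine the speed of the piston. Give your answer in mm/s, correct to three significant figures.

ω = 12.14 rad/s
For an in-line slider-crank, x = r cosθ + √(L² − r² sin²θ), so v = −rω sinθ·[1 + r cosθ/√(L² − r² sin²θ)].
With r = 0.0875 m, L = 0.2568 m, θ = 57.4°: √(L² − r² sin²θ) = 0.24599 m.
v = −0.0875·12.14·0.84245·[1 + 0.0875·0.53877/0.24599] = -1.0664 m/s.
|v| = 1.0664 m/s = 1066.4 mm/s.

1070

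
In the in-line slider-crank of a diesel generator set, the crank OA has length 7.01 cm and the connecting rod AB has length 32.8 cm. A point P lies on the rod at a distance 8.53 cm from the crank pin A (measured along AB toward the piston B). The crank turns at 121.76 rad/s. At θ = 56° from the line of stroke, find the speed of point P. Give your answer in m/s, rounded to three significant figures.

8.11

ω = 121.8 rad/s.  Crank-pin speed |V_A| = rω = 8.5354 m/s, perpendicular to OA.
Rod angle: sinφ = −(r/L) sinθ ⇒ φ = -10.206°; ω_rod = −rω cosθ/√(L²−r²sin²θ) = -14.786 rad/s.
V_P = V_A + ω_rod × AP, with AP = 0.0853 m along the rod.
Components: V_Px = −rω sinθ − a·ω_rod·sinφ = -7.2996 m/s;  V_Py = rω cosθ + a·ω_rod·cosφ = +3.5317 m/s.
|V_P| = √(V_Px² + V_Py²) = 8.1091 m/s.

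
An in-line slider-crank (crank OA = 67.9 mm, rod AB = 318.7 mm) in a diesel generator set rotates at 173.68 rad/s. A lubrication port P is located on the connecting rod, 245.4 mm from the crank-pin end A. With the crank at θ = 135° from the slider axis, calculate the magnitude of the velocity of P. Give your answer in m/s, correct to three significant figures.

7.61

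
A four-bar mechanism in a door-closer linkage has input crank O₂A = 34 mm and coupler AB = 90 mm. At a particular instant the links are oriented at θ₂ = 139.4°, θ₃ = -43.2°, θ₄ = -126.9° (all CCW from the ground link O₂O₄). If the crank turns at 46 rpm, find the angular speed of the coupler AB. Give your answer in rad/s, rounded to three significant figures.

1.83

ω₂ = 4.817 rad/s (from 46 rpm).
Differentiating the loop-closure r₂e^{iθ₂}+r₃e^{iθ₃}=r₁+r₄e^{iθ₄} gives r₂ω₂e^{iθ₂}+r₃ω₃e^{iθ₃}=r₄ω₄e^{iθ₄}.
Eliminating the other unknown: ω₃ = r₂ω₂ sin(θ₄−θ₂) / [r₃ sin(θ₃−θ₄)].
Numerator sine = +0.99792; denominator sine = +0.99396.
Result = 0.034·4.817·(+0.99792) / (0.09·(+0.99396)) = +1.827 rad/s; magnitude 1.827 rad/s.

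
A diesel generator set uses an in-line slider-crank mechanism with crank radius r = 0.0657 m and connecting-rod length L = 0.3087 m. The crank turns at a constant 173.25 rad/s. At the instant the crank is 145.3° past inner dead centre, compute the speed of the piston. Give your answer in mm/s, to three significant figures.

ω = 173.2 rad/s
For an in-line slider-crank, x = r cosθ + √(L² − r² sin²θ), so v = −rω sinθ·[1 + r cosθ/√(L² − r² sin²θ)].
With r = 0.0657 m, L = 0.3087 m, θ = 145.3°: √(L² − r² sin²θ) = 0.30643 m.
v = −0.0657·173.2·0.56928·[1 + 0.0657·-0.82214/0.30643] = -5.3376 m/s.
|v| = 5.3376 m/s = 5337.6 mm/s.

5340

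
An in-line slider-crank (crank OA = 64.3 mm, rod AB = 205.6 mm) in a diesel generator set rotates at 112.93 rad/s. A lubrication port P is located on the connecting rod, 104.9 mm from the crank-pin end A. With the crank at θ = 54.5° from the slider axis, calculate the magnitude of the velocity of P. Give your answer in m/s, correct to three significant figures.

6.80

ω = 112.9 rad/s.  Crank-pin speed |V_A| = rω = 7.2614 m/s, perpendicular to OA.
Rod angle: sinφ = −(r/L) sinθ ⇒ φ = -14.750°; ω_rod = −rω cosθ/√(L²−r²sin²θ) = -21.208 rad/s.
V_P = V_A + ω_rod × AP, with AP = 0.1049 m along the rod.
Components: V_Px = −rω sinθ − a·ω_rod·sinφ = -6.4781 m/s;  V_Py = rω cosθ + a·ω_rod·cosφ = +2.0653 m/s.
|V_P| = √(V_Px² + V_Py²) = 6.7993 m/s.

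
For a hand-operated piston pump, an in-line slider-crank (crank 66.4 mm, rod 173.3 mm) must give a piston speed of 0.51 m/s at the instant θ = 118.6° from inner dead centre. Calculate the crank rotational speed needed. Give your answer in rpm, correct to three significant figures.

For an in-line slider-crank, |v_piston| = rω|sinθ|·[1 + r cosθ/√(L² − r² sin²θ)].
With r = 0.0664 m, L = 0.1733 m, θ = 118.6°: the bracketed kinematic factor |dx/dθ| = 0.046944 m.
ω = v/|dx/dθ| = 0.51/0.046944 = 10.864 rad/s.
N = 60ω/(2π) = 103.74 rpm.

104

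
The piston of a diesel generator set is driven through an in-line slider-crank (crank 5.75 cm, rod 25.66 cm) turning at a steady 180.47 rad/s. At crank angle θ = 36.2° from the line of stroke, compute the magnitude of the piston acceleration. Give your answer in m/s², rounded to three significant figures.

ω = 180.5 rad/s
x(θ) = r cosθ + √(L² − r² sin²θ); with ω constant, a = ω²·d²x/dθ².
d²x/dθ² = −r cosθ − r²(cos2θ)/√u − r⁴ sin²2θ/(4u^{3/2}),  u = L² − r² sin²θ = 0.0646903 m².
Substituting r = 0.0575 m, L = 0.2566 m, θ = 36.2°: d²x/dθ² = -0.050482 m.
a = ω²·d²x/dθ² = (180.5)²·(-0.050482) = -1644.2 m/s²;  |a| = 1644.2 m/s².

1640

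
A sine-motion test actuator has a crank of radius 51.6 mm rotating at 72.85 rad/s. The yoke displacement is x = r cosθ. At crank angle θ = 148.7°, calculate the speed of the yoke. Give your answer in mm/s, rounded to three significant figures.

1950

ω = 72.85 rad/s
x = r cosθ ⇒ ẋ = −rω sinθ.
|v| = rω|sinθ| = 0.0516·72.85·|sin 148.7°| = 1.9529 m/s = 1952.9 mm/s.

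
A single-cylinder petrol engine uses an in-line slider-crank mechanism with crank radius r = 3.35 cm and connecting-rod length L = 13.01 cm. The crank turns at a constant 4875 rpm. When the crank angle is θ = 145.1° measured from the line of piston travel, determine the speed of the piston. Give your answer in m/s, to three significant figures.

7.70

ω = 2π·4875/60 = 510.5 rad/s
For an in-line slider-crank, x = r cosθ + √(L² − r² sin²θ), so v = −rω sinθ·[1 + r cosθ/√(L² − r² sin²θ)].
With r = 0.0335 m, L = 0.1301 m, θ = 145.1°: √(L² − r² sin²θ) = 0.12868 m.
v = −0.0335·510.5·0.57215·[1 + 0.0335·-0.82015/0.12868] = -7.6957 m/s.
|v| = 7.6957 m/s.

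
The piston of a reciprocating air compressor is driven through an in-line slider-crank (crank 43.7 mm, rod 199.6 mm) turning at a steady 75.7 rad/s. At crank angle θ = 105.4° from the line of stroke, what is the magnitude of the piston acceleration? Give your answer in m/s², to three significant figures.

114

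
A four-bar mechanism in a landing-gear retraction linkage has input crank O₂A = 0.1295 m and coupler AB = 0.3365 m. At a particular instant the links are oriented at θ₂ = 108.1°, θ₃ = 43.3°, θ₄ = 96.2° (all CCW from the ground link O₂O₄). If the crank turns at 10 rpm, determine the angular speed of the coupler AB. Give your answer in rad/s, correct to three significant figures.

0.104

ω₂ = 1.047 rad/s (from 10 rpm).
Differentiating the loop-closure r₂e^{iθ₂}+r₃e^{iθ₃}=r₁+r₄e^{iθ₄} gives r₂ω₂e^{iθ₂}+r₃ω₃e^{iθ₃}=r₄ω₄e^{iθ₄}.
Eliminating the other unknown: ω₃ = r₂ω₂ sin(θ₄−θ₂) / [r₃ sin(θ₃−θ₄)].
Numerator sine = -0.20620; denominator sine = -0.79758.
Result = 0.1295·1.047·(-0.20620) / (0.3365·(-0.79758)) = +0.10419 rad/s; magnitude 0.10419 rad/s.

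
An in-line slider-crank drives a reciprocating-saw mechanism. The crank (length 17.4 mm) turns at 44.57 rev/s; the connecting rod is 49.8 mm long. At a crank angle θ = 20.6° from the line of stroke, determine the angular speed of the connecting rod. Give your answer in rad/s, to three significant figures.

ω = 280 rad/s (converted from 44.57 rev/s).
The rod makes angle φ with the slider axis where L sinφ = r sinθ; differentiating, L cosφ·φ̇ = r ω cosθ.
L cosφ = √(L² − r² sin²θ) = 0.049422 m.
|ω_rod| = r ω |cosθ| / √(L² − r² sin²θ) = 0.0174·280·0.93606/0.049422 = 92.29 rad/s.

92.3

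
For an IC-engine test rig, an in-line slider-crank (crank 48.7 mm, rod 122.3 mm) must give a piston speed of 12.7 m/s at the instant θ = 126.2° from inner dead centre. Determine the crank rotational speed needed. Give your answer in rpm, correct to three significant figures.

For an in-line slider-crank, |v_piston| = rω|sinθ|·[1 + r cosθ/√(L² − r² sin²θ)].
With r = 0.0487 m, L = 0.1223 m, θ = 126.2°: the bracketed kinematic factor |dx/dθ| = 0.029539 m.
ω = v/|dx/dθ| = 12.7/0.029539 = 429.94 rad/s.
N = 60ω/(2π) = 4105.6 rpm.

4110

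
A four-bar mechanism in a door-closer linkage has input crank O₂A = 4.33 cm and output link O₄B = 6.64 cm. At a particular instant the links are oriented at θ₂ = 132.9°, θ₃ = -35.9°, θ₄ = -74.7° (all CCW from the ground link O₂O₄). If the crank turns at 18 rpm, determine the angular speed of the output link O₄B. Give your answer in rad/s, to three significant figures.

ω₂ = 1.885 rad/s (from 18 rpm).
Differentiating the loop-closure r₂e^{iθ₂}+r₃e^{iθ₃}=r₁+r₄e^{iθ₄} gives r₂ω₂e^{iθ₂}+r₃ω₃e^{iθ₃}=r₄ω₄e^{iθ₄}.
Eliminating the other unknown: ω₄ = r₂ω₂ sin(θ₂−θ₃) / [r₄ sin(θ₄−θ₃)].
Numerator sine = +0.19423; denominator sine = -0.62660.
Result = 0.0433·1.885·(+0.19423) / (0.0664·(-0.62660)) = -0.38103 rad/s; magnitude 0.38103 rad/s.

0.381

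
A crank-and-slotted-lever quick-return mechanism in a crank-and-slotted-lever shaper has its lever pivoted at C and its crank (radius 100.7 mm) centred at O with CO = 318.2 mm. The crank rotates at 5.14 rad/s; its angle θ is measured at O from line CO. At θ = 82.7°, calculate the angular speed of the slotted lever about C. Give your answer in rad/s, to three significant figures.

ω = 5.14 rad/s
Crank pin A relative to C: A = (d + r cosθ, r sinθ); lever angle φ = atan2(r sinθ, d + r cosθ).
Differentiating tanφ: φ̇ = rω(d cosθ + r)/(d² + r² + 2dr cosθ).
d² + r² + 2dr cosθ = |CA|² = 0.119535 m²;  d cosθ + r = +0.14113 m.
|ω_lever| = |0.1007·5.14·+0.14113| / 0.119535 = 0.61112 rad/s.

0.611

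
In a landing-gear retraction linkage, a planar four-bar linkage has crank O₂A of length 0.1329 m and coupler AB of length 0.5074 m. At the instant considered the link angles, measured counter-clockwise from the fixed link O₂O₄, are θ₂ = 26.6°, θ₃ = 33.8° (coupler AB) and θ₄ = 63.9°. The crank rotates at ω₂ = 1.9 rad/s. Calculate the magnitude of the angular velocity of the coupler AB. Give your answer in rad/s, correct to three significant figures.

0.601

ω₂ = 1.9 rad/s
Differentiating the loop-closure r₂e^{iθ₂}+r₃e^{iθ₃}=r₁+r₄e^{iθ₄} gives r₂ω₂e^{iθ₂}+r₃ω₃e^{iθ₃}=r₄ω₄e^{iθ₄}.
Eliminating the other unknown: ω₃ = r₂ω₂ sin(θ₄−θ₂) / [r₃ sin(θ₃−θ₄)].
Numerator sine = +0.60599; denominator sine = -0.50151.
Result = 0.1329·1.9·(+0.60599) / (0.5074·(-0.50151)) = -0.60133 rad/s; magnitude 0.60133 rad/s.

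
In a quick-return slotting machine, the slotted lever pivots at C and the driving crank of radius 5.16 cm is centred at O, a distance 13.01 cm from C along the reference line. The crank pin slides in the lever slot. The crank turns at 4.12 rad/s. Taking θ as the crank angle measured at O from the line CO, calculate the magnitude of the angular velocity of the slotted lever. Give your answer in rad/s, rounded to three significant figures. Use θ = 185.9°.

2.65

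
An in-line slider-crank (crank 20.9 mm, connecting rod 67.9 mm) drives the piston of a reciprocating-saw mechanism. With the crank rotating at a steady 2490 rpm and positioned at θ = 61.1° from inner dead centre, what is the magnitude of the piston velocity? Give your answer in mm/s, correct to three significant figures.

5510

ω = 2π·2490/60 = 260.8 rad/s
For an in-line slider-crank, x = r cosθ + √(L² − r² sin²θ), so v = −rω sinθ·[1 + r cosθ/√(L² − r² sin²θ)].
With r = 0.0209 m, L = 0.0679 m, θ = 61.1°: √(L² − r² sin²θ) = 0.065388 m.
v = −0.0209·260.8·0.87546·[1 + 0.0209·0.48328/0.065388] = -5.508 m/s.
|v| = 5.508 m/s = 5508 mm/s.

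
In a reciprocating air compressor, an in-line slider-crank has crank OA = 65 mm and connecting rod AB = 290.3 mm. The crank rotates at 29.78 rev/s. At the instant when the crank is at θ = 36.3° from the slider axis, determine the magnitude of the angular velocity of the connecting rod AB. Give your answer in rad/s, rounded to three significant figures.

ω = 187.1 rad/s (converted from 29.78 rev/s).
The rod makes angle φ with the slider axis where L sinφ = r sinθ; differentiating, L cosφ·φ̇ = r ω cosθ.
L cosφ = √(L² − r² sin²θ) = 0.28774 m.
|ω_rod| = r ω |cosθ| / √(L² − r² sin²θ) = 0.065·187.1·0.80593/0.28774 = 34.066 rad/s.

34.1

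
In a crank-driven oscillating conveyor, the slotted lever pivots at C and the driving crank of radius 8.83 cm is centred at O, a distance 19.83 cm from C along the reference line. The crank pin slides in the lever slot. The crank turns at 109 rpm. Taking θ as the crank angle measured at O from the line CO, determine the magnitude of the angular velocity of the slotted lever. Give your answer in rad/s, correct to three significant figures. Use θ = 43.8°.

3.22

ω = 11.41 rad/s (from 109 rpm).
Crank pin A relative to C: A = (d + r cosθ, r sinθ); lever angle φ = atan2(r sinθ, d + r cosθ).
Differentiating tanφ: φ̇ = rω(d cosθ + r)/(d² + r² + 2dr cosθ).
d² + r² + 2dr cosθ = |CA|² = 0.0723957 m²;  d cosθ + r = +0.23143 m.
|ω_lever| = |0.0883·11.41·+0.23143| / 0.0723957 = 3.2219 rad/s.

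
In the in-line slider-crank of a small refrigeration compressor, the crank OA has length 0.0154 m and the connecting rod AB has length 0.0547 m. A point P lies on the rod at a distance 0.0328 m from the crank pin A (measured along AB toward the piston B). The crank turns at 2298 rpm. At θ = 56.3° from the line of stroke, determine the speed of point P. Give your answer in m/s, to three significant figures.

3.48

ω = 240.6 rad/s.  Crank-pin speed |V_A| = rω = 3.7059 m/s, perpendicular to OA.
Rod angle: sinφ = −(r/L) sinθ ⇒ φ = -13.546°; ω_rod = −rω cosθ/√(L²−r²sin²θ) = -38.667 rad/s.
V_P = V_A + ω_rod × AP, with AP = 0.0328 m along the rod.
Components: V_Px = −rω sinθ − a·ω_rod·sinφ = -3.3802 m/s;  V_Py = rω cosθ + a·ω_rod·cosφ = +0.82324 m/s.
|V_P| = √(V_Px² + V_Py²) = 3.479 m/s.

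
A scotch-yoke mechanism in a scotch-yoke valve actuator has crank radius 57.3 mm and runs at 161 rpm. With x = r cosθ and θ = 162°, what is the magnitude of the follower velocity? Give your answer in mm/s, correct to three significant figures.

299

ω = 16.86 rad/s (from 161 rpm).
x = r cosθ ⇒ ẋ = −rω sinθ.
|v| = rω|sinθ| = 0.0573·16.86·|sin 162°| = 0.29853 m/s = 298.53 mm/s.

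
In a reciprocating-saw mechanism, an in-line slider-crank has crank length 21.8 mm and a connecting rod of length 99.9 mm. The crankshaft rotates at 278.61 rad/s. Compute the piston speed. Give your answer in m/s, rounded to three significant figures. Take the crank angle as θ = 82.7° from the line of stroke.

ω = 278.6 rad/s
For an in-line slider-crank, x = r cosθ + √(L² − r² sin²θ), so v = −rω sinθ·[1 + r cosθ/√(L² − r² sin²θ)].
With r = 0.0218 m, L = 0.0999 m, θ = 82.7°: √(L² − r² sin²θ) = 0.097532 m.
v = −0.0218·278.6·0.99189·[1 + 0.0218·0.12706/0.097532] = -6.1956 m/s.
|v| = 6.1956 m/s.

6.20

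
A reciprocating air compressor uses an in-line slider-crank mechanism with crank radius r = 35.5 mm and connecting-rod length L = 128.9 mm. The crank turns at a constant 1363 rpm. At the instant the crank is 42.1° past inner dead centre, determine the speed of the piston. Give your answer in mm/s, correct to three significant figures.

4100

ω = 2π·1363/60 = 142.7 rad/s
For an in-line slider-crank, x = r cosθ + √(L² − r² sin²θ), so v = −rω sinθ·[1 + r cosθ/√(L² − r² sin²θ)].
With r = 0.0355 m, L = 0.1289 m, θ = 42.1°: √(L² − r² sin²θ) = 0.12668 m.
v = −0.0355·142.7·0.67043·[1 + 0.0355·0.74198/0.12668] = -4.1034 m/s.
|v| = 4.1034 m/s = 4103.4 mm/s.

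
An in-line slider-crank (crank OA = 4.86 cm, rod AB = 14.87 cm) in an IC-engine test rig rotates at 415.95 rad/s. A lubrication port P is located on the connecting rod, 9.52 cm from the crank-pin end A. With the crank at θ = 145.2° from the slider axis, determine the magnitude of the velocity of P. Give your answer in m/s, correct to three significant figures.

ω = 415.9 rad/s.  Crank-pin speed |V_A| = rω = 20.215 m/s, perpendicular to OA.
Rod angle: sinφ = −(r/L) sinθ ⇒ φ = -10.750°; ω_rod = −rω cosθ/√(L²−r²sin²θ) = +113.63 rad/s.
V_P = V_A + ω_rod × AP, with AP = 0.0952 m along the rod.
Components: V_Px = −rω sinθ − a·ω_rod·sinφ = -9.5194 m/s;  V_Py = rω cosθ + a·ω_rod·cosφ = -5.9723 m/s.
|V_P| = √(V_Px² + V_Py²) = 11.238 m/s.

11.2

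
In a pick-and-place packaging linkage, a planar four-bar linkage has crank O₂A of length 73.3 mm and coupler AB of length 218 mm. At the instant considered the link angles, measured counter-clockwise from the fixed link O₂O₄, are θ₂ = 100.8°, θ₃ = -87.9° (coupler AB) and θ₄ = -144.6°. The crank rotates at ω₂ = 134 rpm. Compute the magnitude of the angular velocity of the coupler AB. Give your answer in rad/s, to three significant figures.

5.13

ω₂ = 14.03 rad/s (from 134 rpm).
Differentiating the loop-closure r₂e^{iθ₂}+r₃e^{iθ₃}=r₁+r₄e^{iθ₄} gives r₂ω₂e^{iθ₂}+r₃ω₃e^{iθ₃}=r₄ω₄e^{iθ₄}.
Eliminating the other unknown: ω₃ = r₂ω₂ sin(θ₄−θ₂) / [r₃ sin(θ₃−θ₄)].
Numerator sine = +0.90924; denominator sine = +0.83581.
Result = 0.0733·14.03·(+0.90924) / (0.218·(+0.83581)) = +5.1328 rad/s; magnitude 5.1328 rad/s.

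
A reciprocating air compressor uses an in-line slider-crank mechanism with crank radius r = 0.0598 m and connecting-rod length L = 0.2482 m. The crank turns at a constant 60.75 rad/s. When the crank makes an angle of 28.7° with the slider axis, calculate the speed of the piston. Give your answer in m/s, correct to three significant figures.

2.12

ω = 60.75 rad/s
For an in-line slider-crank, x = r cosθ + √(L² − r² sin²θ), so v = −rω sinθ·[1 + r cosθ/√(L² − r² sin²θ)].
With r = 0.0598 m, L = 0.2482 m, θ = 28.7°: √(L² − r² sin²θ) = 0.24653 m.
v = −0.0598·60.75·0.48022·[1 + 0.0598·0.87715/0.24653] = -2.1158 m/s.
|v| = 2.1158 m/s.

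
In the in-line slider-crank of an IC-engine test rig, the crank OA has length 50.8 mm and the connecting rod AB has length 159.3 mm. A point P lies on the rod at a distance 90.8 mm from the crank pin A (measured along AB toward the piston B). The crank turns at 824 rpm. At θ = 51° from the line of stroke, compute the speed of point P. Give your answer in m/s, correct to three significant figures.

3.99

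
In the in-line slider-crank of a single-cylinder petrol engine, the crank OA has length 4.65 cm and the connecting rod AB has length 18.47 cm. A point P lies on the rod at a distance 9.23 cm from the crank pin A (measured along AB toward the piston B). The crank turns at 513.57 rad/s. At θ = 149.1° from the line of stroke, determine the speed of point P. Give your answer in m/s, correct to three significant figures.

15.0

ω = 513.6 rad/s.  Crank-pin speed |V_A| = rω = 23.881 m/s, perpendicular to OA.
Rod angle: sinφ = −(r/L) sinθ ⇒ φ = -7.429°; ω_rod = −rω cosθ/√(L²−r²sin²θ) = +111.88 rad/s.
V_P = V_A + ω_rod × AP, with AP = 0.0923 m along the rod.
Components: V_Px = −rω sinθ − a·ω_rod·sinφ = -10.929 m/s;  V_Py = rω cosθ + a·ω_rod·cosφ = -10.251 m/s.
|V_P| = √(V_Px² + V_Py²) = 14.984 m/s.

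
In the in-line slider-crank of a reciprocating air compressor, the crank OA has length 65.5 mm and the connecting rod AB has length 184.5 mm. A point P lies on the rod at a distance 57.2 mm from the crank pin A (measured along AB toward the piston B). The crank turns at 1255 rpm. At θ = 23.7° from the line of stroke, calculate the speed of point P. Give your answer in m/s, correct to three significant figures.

6.64

ω = 131.4 rad/s.  Crank-pin speed |V_A| = rω = 8.6082 m/s, perpendicular to OA.
Rod angle: sinφ = −(r/L) sinθ ⇒ φ = -8.204°; ω_rod = −rω cosθ/√(L²−r²sin²θ) = -43.164 rad/s.
V_P = V_A + ω_rod × AP, with AP = 0.0572 m along the rod.
Components: V_Px = −rω sinθ − a·ω_rod·sinφ = -3.8124 m/s;  V_Py = rω cosθ + a·ω_rod·cosφ = +5.4385 m/s.
|V_P| = √(V_Px² + V_Py²) = 6.6417 m/s.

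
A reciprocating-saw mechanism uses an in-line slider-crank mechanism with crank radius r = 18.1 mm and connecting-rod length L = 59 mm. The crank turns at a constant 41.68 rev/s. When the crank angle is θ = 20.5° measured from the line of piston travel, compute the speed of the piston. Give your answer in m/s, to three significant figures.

2.14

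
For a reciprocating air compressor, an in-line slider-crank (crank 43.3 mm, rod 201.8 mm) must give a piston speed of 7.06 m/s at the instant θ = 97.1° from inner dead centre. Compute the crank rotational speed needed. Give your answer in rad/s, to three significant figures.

169

For an in-line slider-crank, |v_piston| = rω|sinθ|·[1 + r cosθ/√(L² − r² sin²θ)].
With r = 0.0433 m, L = 0.2018 m, θ = 97.1°: the bracketed kinematic factor |dx/dθ| = 0.041802 m.
ω = v/|dx/dθ| = 7.06/0.041802 = 168.89 rad/s.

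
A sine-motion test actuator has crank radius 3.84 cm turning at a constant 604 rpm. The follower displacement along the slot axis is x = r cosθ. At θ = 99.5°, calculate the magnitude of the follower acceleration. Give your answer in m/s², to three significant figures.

25.4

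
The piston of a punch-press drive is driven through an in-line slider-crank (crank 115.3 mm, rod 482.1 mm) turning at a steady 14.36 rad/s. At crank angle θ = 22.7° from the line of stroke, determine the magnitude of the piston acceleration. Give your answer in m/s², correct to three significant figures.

ω = 14.36 rad/s
x(θ) = r cosθ + √(L² − r² sin²θ); with ω constant, a = ω²·d²x/dθ².
d²x/dθ² = −r cosθ − r²(cos2θ)/√u − r⁴ sin²2θ/(4u^{3/2}),  u = L² − r² sin²θ = 0.230441 m².
Substituting r = 0.1153 m, L = 0.4821 m, θ = 22.7°: d²x/dθ² = -0.12602 m.
a = ω²·d²x/dθ² = (14.36)²·(-0.12602) = -25.986 m/s²;  |a| = 25.986 m/s².

26.0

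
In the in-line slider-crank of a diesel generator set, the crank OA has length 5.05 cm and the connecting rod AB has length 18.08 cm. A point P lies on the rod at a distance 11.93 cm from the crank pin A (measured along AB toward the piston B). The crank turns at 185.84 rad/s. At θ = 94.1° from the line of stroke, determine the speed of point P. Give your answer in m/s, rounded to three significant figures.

9.24

ω = 185.8 rad/s.  Crank-pin speed |V_A| = rω = 9.3849 m/s, perpendicular to OA.
Rod angle: sinφ = −(r/L) sinθ ⇒ φ = -16.177°; ω_rod = −rω cosθ/√(L²−r²sin²θ) = +3.8643 rad/s.
V_P = V_A + ω_rod × AP, with AP = 0.1193 m along the rod.
Components: V_Px = −rω sinθ − a·ω_rod·sinφ = -9.2325 m/s;  V_Py = rω cosθ + a·ω_rod·cosφ = -0.22824 m/s.
|V_P| = √(V_Px² + V_Py²) = 9.2353 m/s.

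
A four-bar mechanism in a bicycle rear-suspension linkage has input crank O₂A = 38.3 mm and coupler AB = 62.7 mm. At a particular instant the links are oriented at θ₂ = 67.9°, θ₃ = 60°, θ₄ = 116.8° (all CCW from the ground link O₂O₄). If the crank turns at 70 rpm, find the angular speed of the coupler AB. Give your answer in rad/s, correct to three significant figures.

4.03

ω₂ = 7.33 rad/s (from 70 rpm).
Differentiating the loop-closure r₂e^{iθ₂}+r₃e^{iθ₃}=r₁+r₄e^{iθ₄} gives r₂ω₂e^{iθ₂}+r₃ω₃e^{iθ₃}=r₄ω₄e^{iθ₄}.
Eliminating the other unknown: ω₃ = r₂ω₂ sin(θ₄−θ₂) / [r₃ sin(θ₃−θ₄)].
Numerator sine = +0.75356; denominator sine = -0.83676.
Result = 0.0383·7.33·(+0.75356) / (0.0627·(-0.83676)) = -4.0325 rad/s; magnitude 4.0325 rad/s.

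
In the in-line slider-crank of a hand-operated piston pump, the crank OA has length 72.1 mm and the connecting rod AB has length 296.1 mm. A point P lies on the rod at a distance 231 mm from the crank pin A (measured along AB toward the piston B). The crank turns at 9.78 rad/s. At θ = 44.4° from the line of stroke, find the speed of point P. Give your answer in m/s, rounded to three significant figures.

0.572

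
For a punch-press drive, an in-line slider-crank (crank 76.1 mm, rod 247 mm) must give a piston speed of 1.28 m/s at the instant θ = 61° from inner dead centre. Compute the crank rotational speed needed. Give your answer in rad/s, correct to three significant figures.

For an in-line slider-crank, |v_piston| = rω|sinθ|·[1 + r cosθ/√(L² − r² sin²θ)].
With r = 0.0761 m, L = 0.247 m, θ = 61°: the bracketed kinematic factor |dx/dθ| = 0.076882 m.
ω = v/|dx/dθ| = 1.28/0.076882 = 16.649 rad/s.

16.6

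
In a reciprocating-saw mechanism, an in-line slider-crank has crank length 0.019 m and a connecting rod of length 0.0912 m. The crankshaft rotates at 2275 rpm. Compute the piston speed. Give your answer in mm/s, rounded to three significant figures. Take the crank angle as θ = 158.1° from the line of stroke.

1360

ω = 2π·2275/60 = 238.2 rad/s
For an in-line slider-crank, x = r cosθ + √(L² − r² sin²θ), so v = −rω sinθ·[1 + r cosθ/√(L² − r² sin²θ)].
With r = 0.019 m, L = 0.0912 m, θ = 158.1°: √(L² − r² sin²θ) = 0.090924 m.
v = −0.019·238.2·0.37299·[1 + 0.019·-0.92784/0.090924] = -1.361 m/s.
|v| = 1.361 m/s = 1361 mm/s.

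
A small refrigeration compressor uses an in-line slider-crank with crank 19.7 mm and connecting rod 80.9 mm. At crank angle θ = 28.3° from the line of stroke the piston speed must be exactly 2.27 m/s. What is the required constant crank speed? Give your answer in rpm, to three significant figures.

1910

For an in-line slider-crank, |v_piston| = rω|sinθ|·[1 + r cosθ/√(L² − r² sin²θ)].
With r = 0.0197 m, L = 0.0809 m, θ = 28.3°: the bracketed kinematic factor |dx/dθ| = 0.011355 m.
ω = v/|dx/dθ| = 2.27/0.011355 = 199.9 rad/s.
N = 60ω/(2π) = 1908.9 rpm.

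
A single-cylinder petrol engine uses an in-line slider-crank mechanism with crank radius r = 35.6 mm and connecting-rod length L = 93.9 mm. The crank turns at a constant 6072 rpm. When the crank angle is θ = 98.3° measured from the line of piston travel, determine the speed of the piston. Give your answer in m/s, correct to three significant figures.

21.1

ω = 2π·6072/60 = 635.9 rad/s
For an in-line slider-crank, x = r cosθ + √(L² − r² sin²θ), so v = −rω sinθ·[1 + r cosθ/√(L² − r² sin²θ)].
With r = 0.0356 m, L = 0.0939 m, θ = 98.3°: √(L² − r² sin²θ) = 0.087042 m.
v = −0.0356·635.9·0.98953·[1 + 0.0356·-0.14436/0.087042] = -21.077 m/s.
|v| = 21.077 m/s.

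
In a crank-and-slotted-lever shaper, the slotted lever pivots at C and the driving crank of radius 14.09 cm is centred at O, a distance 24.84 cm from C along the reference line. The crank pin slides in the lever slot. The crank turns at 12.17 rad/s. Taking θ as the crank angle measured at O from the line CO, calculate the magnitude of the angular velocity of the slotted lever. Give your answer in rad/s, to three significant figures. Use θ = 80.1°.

ω = 12.17 rad/s
Crank pin A relative to C: A = (d + r cosθ, r sinθ); lever angle φ = atan2(r sinθ, d + r cosθ).
Differentiating tanφ: φ̇ = rω(d cosθ + r)/(d² + r² + 2dr cosθ).
d² + r² + 2dr cosθ = |CA|² = 0.0935903 m²;  d cosθ + r = +0.18361 m.
|ω_lever| = |0.1409·12.17·+0.18361| / 0.0935903 = 3.364 rad/s.

3.36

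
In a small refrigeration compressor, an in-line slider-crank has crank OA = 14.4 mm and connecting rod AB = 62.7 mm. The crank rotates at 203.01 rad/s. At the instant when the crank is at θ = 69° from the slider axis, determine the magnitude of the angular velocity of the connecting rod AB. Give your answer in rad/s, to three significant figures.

ω = 203 rad/s
The rod makes angle φ with the slider axis where L sinφ = r sinθ; differentiating, L cosφ·φ̇ = r ω cosθ.
L cosφ = √(L² − r² sin²θ) = 0.061242 m.
|ω_rod| = r ω |cosθ| / √(L² − r² sin²θ) = 0.0144·203·0.35837/0.061242 = 17.106 rad/s.

17.1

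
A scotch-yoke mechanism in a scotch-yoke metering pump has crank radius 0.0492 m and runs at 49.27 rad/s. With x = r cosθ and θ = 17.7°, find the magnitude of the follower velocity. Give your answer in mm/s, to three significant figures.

737

ω = 49.27 rad/s
x = r cosθ ⇒ ẋ = −rω sinθ.
|v| = rω|sinθ| = 0.0492·49.27·|sin 17.7°| = 0.737 m/s = 737 mm/s.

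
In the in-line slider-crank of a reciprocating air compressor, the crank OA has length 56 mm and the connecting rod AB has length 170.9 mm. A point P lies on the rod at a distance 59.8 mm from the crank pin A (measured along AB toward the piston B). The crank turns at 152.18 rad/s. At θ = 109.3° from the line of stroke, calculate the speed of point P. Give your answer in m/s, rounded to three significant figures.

7.94

ω = 152.2 rad/s.  Crank-pin speed |V_A| = rω = 8.5221 m/s, perpendicular to OA.
Rod angle: sinφ = −(r/L) sinθ ⇒ φ = -18.015°; ω_rod = −rω cosθ/√(L²−r²sin²θ) = +17.331 rad/s.
V_P = V_A + ω_rod × AP, with AP = 0.0598 m along the rod.
Components: V_Px = −rω sinθ − a·ω_rod·sinφ = -7.7226 m/s;  V_Py = rω cosθ + a·ω_rod·cosφ = -1.8311 m/s.
|V_P| = √(V_Px² + V_Py²) = 7.9367 m/s.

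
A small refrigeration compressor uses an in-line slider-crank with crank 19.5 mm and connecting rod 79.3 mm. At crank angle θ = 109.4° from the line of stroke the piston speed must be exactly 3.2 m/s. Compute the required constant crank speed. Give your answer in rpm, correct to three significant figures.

1810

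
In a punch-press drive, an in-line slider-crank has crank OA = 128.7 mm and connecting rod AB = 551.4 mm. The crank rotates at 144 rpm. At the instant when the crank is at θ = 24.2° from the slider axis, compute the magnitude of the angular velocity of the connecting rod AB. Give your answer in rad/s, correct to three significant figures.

3.23

ω = 15.08 rad/s (converted from 144 rpm).
The rod makes angle φ with the slider axis where L sinφ = r sinθ; differentiating, L cosφ·φ̇ = r ω cosθ.
L cosφ = √(L² − r² sin²θ) = 0.54887 m.
|ω_rod| = r ω |cosθ| / √(L² − r² sin²θ) = 0.1287·15.08·0.91212/0.54887 = 3.2252 rad/s.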